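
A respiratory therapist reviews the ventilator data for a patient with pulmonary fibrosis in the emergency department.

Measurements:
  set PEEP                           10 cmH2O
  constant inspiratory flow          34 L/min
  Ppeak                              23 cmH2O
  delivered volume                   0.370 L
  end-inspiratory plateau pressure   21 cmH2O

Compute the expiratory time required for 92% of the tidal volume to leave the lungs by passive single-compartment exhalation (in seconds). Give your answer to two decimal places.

0.30

Flow: 34 L/min ÷ 60 = 0.5667 L/s.
R = (PIP − Pplat)/V̇ = (23 − 21) / 0.5667 = 2.0/0.5667 = 3.529 cmH2O·s/L.
C = Vt/(Pplat − PEEP) = 370.0 / (21 − 10) = 370.0/11.0 = 33.636 mL/cmH2O.
τ = R × C = 3.529 × 0.03364 L/cmH2O = 0.1187 s.
t = −τ·ln(1 − 0.92) = −0.1187·ln(0.08) = 0.2998 s.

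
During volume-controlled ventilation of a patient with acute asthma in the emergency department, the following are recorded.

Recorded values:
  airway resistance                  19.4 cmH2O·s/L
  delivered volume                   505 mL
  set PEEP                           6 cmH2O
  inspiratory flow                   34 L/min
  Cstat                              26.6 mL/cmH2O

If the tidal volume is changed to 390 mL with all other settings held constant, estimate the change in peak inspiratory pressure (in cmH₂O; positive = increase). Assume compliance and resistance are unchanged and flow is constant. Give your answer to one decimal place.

PIP = Vt/C + R·V̇ + PEEP (constant-flow equation of motion).
Only the elastic term changes: ΔPIP = ΔVt / C = (390 − 505) / 26.6 = -4.323 cmH2O.

-4.3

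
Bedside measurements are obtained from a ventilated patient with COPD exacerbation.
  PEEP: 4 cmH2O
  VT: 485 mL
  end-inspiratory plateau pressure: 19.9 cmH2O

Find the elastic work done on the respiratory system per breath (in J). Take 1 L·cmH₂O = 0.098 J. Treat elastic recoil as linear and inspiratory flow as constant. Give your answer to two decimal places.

0.38

Elastic work ≈ ½ × (Pplat − PEEP) × Vt = 0.5 × (19.9 − 4) × 0.485 L = 0.5 × 15.9 × 0.485 = 3.856 L·cmH2O.
× 0.098 J/(L·cmH2O) → 0.3779 J.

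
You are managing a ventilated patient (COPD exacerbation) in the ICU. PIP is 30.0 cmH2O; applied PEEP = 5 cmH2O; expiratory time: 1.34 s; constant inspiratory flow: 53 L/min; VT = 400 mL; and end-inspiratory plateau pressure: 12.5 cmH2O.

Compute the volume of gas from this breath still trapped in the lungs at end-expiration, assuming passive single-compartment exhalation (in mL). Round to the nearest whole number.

Flow: 53 L/min ÷ 60 = 0.8833 L/s.
R = (PIP − Pplat)/V̇ = (30.0 − 12.5) / 0.8833 = 17.5/0.8833 = 19.812 cmH2O·s/L.
C = Vt/(Pplat − PEEP) = 400.0 / (12.5 − 5) = 400.0/7.5 = 53.333 mL/cmH2O.
τ = R × C = 19.812 × 0.05333 L/cmH2O = 1.057 s.
Fraction remaining = e^(−Te/τ) = e^(−1.34/1.057) = 0.2815.
Trapped volume = 400.0 × 0.2815 = 112.6 mL.

113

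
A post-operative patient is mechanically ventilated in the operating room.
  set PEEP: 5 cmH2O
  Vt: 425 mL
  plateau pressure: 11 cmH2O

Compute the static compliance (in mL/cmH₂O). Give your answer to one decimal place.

Cstat = Vt / (Pplat − PEEP) = 425 / (11 − 5) = 425 / 6.0 = 70.833 mL/cmH2O.

70.8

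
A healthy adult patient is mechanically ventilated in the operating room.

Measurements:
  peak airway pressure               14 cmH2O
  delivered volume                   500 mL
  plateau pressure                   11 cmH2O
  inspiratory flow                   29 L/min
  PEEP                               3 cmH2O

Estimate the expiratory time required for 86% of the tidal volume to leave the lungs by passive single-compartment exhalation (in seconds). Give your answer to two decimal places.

0.76

Flow: 29 L/min ÷ 60 = 0.4833 L/s.
R = (PIP − Pplat)/V̇ = (14 − 11) / 0.4833 = 3.0/0.4833 = 6.207 cmH2O·s/L.
C = Vt/(Pplat − PEEP) = 500.0 / (11 − 3) = 500.0/8.0 = 62.5 mL/cmH2O.
τ = R × C = 6.207 × 0.0625 L/cmH2O = 0.3879 s.
t = −τ·ln(1 − 0.86) = −0.3879·ln(0.14) = 0.7627 s.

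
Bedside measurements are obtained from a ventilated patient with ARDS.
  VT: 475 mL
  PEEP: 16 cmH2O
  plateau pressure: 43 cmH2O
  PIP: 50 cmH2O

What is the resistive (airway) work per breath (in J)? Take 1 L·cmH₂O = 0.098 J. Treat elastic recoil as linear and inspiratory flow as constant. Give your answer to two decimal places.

0.33

With constant inspiratory flow the resistive pressure is constant at PIP − Pplat = 50 − 43 = 7.0 cmH2O, so resistive work = 7.0 × 0.475 = 3.325 L·cmH2O.
× 0.098 J/(L·cmH2O) → 0.3259 J.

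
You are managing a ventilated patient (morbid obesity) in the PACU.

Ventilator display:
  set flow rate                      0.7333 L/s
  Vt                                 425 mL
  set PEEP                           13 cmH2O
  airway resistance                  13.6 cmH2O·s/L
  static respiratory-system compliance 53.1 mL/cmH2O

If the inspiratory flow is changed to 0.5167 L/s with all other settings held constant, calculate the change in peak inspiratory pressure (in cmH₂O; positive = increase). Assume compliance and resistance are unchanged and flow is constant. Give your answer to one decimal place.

-2.9

PIP = Vt/C + R·V̇ + PEEP (constant-flow equation of motion).
Only the resistive term changes: ΔPIP = R × ΔV̇ = 13.6 × (0.5167 − 0.7333) = 13.6 × -0.2166 = -2.946 cmH2O.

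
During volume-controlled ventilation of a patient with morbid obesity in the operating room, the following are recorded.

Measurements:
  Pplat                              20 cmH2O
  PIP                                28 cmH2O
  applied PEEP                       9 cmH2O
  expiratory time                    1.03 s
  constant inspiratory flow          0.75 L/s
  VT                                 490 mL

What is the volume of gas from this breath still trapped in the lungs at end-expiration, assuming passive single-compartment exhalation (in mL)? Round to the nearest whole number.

R = (PIP − Pplat)/V̇ = (28 − 20) / 0.75 = 8.0/0.75 = 10.667 cmH2O·s/L.
C = Vt/(Pplat − PEEP) = 490.0 / (20 − 9) = 490.0/11.0 = 44.545 mL/cmH2O.
τ = R × C = 10.667 × 0.04455 L/cmH2O = 0.4752 s.
Fraction remaining = e^(−Te/τ) = e^(−1.03/0.4752) = 0.1145.
Trapped volume = 490.0 × 0.1145 = 56.105 mL.

56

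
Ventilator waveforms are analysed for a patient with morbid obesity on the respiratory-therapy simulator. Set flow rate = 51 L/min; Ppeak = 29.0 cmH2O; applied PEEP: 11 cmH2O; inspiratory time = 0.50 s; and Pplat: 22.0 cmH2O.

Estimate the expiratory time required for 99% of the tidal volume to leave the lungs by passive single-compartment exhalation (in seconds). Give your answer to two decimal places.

1.47

Flow: 51 L/min ÷ 60 = 0.85 L/s.
Vt = flow × Ti = 0.85 L/s × 0.50 s × 1000 mL/L = 425.0 mL.
R = (PIP − Pplat)/V̇ = (29.0 − 22.0) / 0.85 = 7.0/0.85 = 8.235 cmH2O·s/L.
C = Vt/(Pplat − PEEP) = 425.0 / (22.0 − 11) = 425.0/11.0 = 38.636 mL/cmH2O.
τ = R × C = 8.235 × 0.03864 L/cmH2O = 0.3182 s.
t = −τ·ln(1 − 0.99) = −0.3182·ln(0.01) = 1.465 s.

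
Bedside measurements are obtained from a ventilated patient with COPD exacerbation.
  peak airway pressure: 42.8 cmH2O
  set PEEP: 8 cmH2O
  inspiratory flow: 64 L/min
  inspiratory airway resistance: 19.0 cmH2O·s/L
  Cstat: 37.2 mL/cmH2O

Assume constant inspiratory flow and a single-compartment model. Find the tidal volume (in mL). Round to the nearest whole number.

Flow: 64 L/min ÷ 60 = 1.0667 L/s.
Equation of motion (constant flow): PIP = Vt/C + R·V̇ + PEEP.
Vt/C = PIP − R·V̇ − PEEP = 42.8 − 20.267 − 8 = 14.533 cmH2O.
Vt = C × 14.533 = 37.2 × 14.533 = 540.63 mL.

541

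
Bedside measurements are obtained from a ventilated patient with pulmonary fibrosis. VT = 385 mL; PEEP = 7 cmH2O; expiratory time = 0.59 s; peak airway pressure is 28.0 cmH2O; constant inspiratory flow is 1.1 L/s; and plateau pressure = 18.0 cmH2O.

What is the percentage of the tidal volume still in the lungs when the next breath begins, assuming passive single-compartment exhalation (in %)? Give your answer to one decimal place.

15.7

R = (PIP − Pplat)/V̇ = (28.0 − 18.0) / 1.1 = 10.0/1.1 = 9.091 cmH2O·s/L.
C = Vt/(Pplat − PEEP) = 385.0 / (18.0 − 7) = 385.0/11.0 = 35.0 mL/cmH2O.
τ = R × C = 9.091 × 0.035 L/cmH2O = 0.3182 s.
Fraction remaining at end-expiration = e^(−Te/τ) = e^(−0.59/0.3182) = 0.1566 → 15.66%.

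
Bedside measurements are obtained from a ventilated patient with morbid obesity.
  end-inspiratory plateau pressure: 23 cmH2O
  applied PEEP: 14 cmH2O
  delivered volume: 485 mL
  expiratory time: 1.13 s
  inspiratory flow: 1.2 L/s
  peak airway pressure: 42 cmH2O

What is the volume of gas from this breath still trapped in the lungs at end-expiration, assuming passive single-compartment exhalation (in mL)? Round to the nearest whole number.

R = (PIP − Pplat)/V̇ = (42 − 23) / 1.2 = 19.0/1.2 = 15.833 cmH2O·s/L.
C = Vt/(Pplat − PEEP) = 485.0 / (23 − 14) = 485.0/9.0 = 53.889 mL/cmH2O.
τ = R × C = 15.833 × 0.05389 L/cmH2O = 0.8532 s.
Fraction remaining = e^(−Te/τ) = e^(−1.13/0.8532) = 0.266.
Trapped volume = 485.0 × 0.266 = 129.01 mL.

129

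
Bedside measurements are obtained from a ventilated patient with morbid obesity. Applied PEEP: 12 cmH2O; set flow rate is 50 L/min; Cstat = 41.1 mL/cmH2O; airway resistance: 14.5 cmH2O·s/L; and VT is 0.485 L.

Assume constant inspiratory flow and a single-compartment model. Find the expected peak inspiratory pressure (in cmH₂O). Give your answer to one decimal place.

Flow: 50 L/min ÷ 60 = 0.8333 L/s.
Equation of motion (constant flow): PIP = Vt/C + R·V̇ + PEEP.
PIP = 485/41.1 + 14.5×0.8333 + 12 = 11.8 + 12.083 + 12 = 35.883 cmH2O.

35.9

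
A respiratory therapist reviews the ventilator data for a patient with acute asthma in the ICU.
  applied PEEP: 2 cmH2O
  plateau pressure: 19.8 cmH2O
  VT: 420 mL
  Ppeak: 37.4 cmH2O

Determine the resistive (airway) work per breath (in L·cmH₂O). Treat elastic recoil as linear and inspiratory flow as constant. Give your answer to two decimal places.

7.39

With constant inspiratory flow the resistive pressure is constant at PIP − Pplat = 37.4 − 19.8 = 17.6 cmH2O, so resistive work = 17.6 × 0.420 = 7.392 L·cmH2O.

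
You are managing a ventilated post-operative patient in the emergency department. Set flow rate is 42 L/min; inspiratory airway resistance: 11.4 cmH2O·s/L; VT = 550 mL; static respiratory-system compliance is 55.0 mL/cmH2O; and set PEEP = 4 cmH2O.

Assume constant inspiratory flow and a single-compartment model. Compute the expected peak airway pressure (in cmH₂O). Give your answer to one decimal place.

22.0

Flow: 42 L/min ÷ 60 = 0.7 L/s.
Equation of motion (constant flow): PIP = Vt/C + R·V̇ + PEEP.
PIP = 550/55.0 + 11.4×0.7 + 4 = 10.0 + 7.98 + 4 = 21.98 cmH2O.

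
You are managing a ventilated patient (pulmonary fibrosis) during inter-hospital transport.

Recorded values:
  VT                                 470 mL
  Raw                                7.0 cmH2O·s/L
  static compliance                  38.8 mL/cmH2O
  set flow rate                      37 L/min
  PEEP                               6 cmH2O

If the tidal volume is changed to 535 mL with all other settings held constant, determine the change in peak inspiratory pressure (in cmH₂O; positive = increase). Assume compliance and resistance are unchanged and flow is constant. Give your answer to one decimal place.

PIP = Vt/C + R·V̇ + PEEP (constant-flow equation of motion).
Only the elastic term changes: ΔPIP = ΔVt / C = (535 − 470) / 38.8 = 1.675 cmH2O.

1.7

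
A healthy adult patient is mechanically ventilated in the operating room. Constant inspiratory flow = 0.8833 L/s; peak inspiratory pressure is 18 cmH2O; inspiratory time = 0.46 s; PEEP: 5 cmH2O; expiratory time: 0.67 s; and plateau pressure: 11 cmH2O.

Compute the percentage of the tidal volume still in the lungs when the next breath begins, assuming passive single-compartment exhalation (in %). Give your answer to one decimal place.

Vt = flow × Ti = 0.8833 L/s × 0.46 s × 1000 mL/L = 406.32 mL.
R = (PIP − Pplat)/V̇ = (18 − 11) / 0.8833 = 7.0/0.8833 = 7.925 cmH2O·s/L.
C = Vt/(Pplat − PEEP) = 406.32 / (11 − 5) = 406.32/6.0 = 67.72 mL/cmH2O.
τ = R × C = 7.925 × 0.06772 L/cmH2O = 0.5367 s.
Fraction remaining at end-expiration = e^(−Te/τ) = e^(−0.67/0.5367) = 0.287 → 28.7%.

28.7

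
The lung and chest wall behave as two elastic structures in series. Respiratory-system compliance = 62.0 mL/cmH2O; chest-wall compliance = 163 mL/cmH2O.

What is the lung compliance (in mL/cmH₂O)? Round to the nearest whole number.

1/CL = 1/Crs − 1/Ccw.
1/CL = 1/62.0 − 1/163 = 0.009994.
CL = 100.06 mL/cmH2O.

100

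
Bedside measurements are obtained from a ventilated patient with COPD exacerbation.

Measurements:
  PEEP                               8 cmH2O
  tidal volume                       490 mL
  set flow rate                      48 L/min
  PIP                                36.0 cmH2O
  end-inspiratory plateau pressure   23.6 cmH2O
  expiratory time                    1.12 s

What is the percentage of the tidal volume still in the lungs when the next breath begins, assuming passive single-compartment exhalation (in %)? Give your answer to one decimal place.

Flow: 48 L/min ÷ 60 = 0.8 L/s.
R = (PIP − Pplat)/V̇ = (36.0 − 23.6) / 0.8 = 12.4/0.8 = 15.5 cmH2O·s/L.
C = Vt/(Pplat − PEEP) = 490.0 / (23.6 − 8) = 490.0/15.6 = 31.41 mL/cmH2O.
τ = R × C = 15.5 × 0.03141 L/cmH2O = 0.4869 s.
Fraction remaining at end-expiration = e^(−Te/τ) = e^(−1.12/0.4869) = 0.1002 → 10.02%.

10.0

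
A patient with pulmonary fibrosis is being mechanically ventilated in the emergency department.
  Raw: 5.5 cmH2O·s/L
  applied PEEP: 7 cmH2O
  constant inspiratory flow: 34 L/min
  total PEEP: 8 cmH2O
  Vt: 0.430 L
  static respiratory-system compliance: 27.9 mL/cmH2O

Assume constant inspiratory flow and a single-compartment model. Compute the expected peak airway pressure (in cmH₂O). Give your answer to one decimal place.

26.5

Flow: 34 L/min ÷ 60 = 0.5667 L/s.
Total PEEP = 8 cmH2O (set 7 + intrinsic 1); this is the baseline alveolar pressure.
Equation of motion (constant flow): PIP = Vt/C + R·V̇ + PEEP.
PIP = 430/27.9 + 5.5×0.5667 + 8 = 15.412 + 3.117 + 8 = 26.529 cmH2O.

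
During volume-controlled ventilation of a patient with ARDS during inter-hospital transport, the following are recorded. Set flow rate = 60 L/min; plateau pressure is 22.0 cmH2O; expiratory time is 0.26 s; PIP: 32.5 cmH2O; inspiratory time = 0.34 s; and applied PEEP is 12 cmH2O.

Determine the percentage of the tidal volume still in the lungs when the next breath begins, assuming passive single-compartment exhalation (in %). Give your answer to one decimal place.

48.3

Flow: 60 L/min ÷ 60 = 1 L/s.
Vt = flow × Ti = 1 L/s × 0.34 s × 1000 mL/L = 340.0 mL.
R = (PIP − Pplat)/V̇ = (32.5 − 22.0) / 1 = 10.5/1 = 10.5 cmH2O·s/L.
C = Vt/(Pplat − PEEP) = 340.0 / (22.0 − 12) = 340.0/10.0 = 34.0 mL/cmH2O.
τ = R × C = 10.5 × 0.034 L/cmH2O = 0.357 s.
Fraction remaining at end-expiration = e^(−Te/τ) = e^(−0.26/0.357) = 0.4827 → 48.27%.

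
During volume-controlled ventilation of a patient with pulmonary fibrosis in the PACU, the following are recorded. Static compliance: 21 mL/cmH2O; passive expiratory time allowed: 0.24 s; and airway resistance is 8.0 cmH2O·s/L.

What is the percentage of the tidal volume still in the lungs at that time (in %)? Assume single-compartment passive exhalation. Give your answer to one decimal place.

24.0

τ = R × C = 8.0 × 21 mL/cmH2O = 8.0 × 0.021 L/cmH2O = 0.168 s.
Passive exhalation: V(t)/V₀ = e^(−t/τ) = e^(−0.24/0.168) = 0.2397.
Fraction remaining = 0.2397 → 23.97%.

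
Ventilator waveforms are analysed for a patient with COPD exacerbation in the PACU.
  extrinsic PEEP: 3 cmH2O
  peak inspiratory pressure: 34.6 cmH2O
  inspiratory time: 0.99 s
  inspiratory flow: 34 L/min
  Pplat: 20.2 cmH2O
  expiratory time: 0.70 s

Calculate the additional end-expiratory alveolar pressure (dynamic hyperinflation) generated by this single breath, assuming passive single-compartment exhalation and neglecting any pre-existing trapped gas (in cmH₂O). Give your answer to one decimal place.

7.4

Flow: 34 L/min ÷ 60 = 0.5667 L/s.
Vt = flow × Ti = 0.5667 L/s × 0.99 s × 1000 mL/L = 561.03 mL.
R = (PIP − Pplat)/V̇ = (34.6 − 20.2) / 0.5667 = 14.4/0.5667 = 25.41 cmH2O·s/L.
C = Vt/(Pplat − PEEP) = 561.03 / (20.2 − 3) = 561.03/17.2 = 32.618 mL/cmH2O.
τ = R × C = 25.41 × 0.03262 L/cmH2O = 0.8289 s.
Fraction remaining = e^(−Te/τ) = e^(−0.70/0.8289) = 0.4298; trapped volume = 561.03 × 0.4298 = 241.13 mL.
Additional alveolar pressure from trapping ≈ V_trapped / C = 241.13 / 32.618 = 7.393 cmH2O.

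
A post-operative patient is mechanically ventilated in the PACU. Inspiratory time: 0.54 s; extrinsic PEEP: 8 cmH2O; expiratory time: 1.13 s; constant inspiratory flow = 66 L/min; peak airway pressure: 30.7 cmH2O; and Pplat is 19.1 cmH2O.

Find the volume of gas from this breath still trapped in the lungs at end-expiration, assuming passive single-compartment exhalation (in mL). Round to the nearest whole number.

80

Flow: 66 L/min ÷ 60 = 1.1 L/s.
Vt = flow × Ti = 1.1 L/s × 0.54 s × 1000 mL/L = 594.0 mL.
R = (PIP − Pplat)/V̇ = (30.7 − 19.1) / 1.1 = 11.6/1.1 = 10.545 cmH2O·s/L.
C = Vt/(Pplat − PEEP) = 594.0 / (19.1 − 8) = 594.0/11.1 = 53.514 mL/cmH2O.
τ = R × C = 10.545 × 0.05351 L/cmH2O = 0.5643 s.
Fraction remaining = e^(−Te/τ) = e^(−1.13/0.5643) = 0.135.
Trapped volume = 594.0 × 0.135 = 80.19 mL.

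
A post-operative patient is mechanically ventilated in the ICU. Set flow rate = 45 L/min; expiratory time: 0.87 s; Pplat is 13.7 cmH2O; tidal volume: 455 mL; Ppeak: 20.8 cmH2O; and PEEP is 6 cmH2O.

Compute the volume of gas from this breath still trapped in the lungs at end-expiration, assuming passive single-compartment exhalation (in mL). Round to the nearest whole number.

Flow: 45 L/min ÷ 60 = 0.75 L/s.
R = (PIP − Pplat)/V̇ = (20.8 − 13.7) / 0.75 = 7.1/0.75 = 9.467 cmH2O·s/L.
C = Vt/(Pplat − PEEP) = 455.0 / (13.7 − 6) = 455.0/7.7 = 59.091 mL/cmH2O.
τ = R × C = 9.467 × 0.05909 L/cmH2O = 0.5594 s.
Fraction remaining = e^(−Te/τ) = e^(−0.87/0.5594) = 0.2111.
Trapped volume = 455.0 × 0.2111 = 96.051 mL.

96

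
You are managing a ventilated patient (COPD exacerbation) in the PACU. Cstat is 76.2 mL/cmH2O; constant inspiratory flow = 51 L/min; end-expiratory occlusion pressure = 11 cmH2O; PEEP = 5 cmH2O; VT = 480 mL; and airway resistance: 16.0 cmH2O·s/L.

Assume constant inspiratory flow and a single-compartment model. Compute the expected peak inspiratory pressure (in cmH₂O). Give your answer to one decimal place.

Flow: 51 L/min ÷ 60 = 0.85 L/s.
Total PEEP = 11 cmH2O (set 5 + intrinsic 6); this is the baseline alveolar pressure.
Equation of motion (constant flow): PIP = Vt/C + R·V̇ + PEEP.
PIP = 480/76.2 + 16.0×0.85 + 11 = 6.299 + 13.6 + 11 = 30.899 cmH2O.

30.9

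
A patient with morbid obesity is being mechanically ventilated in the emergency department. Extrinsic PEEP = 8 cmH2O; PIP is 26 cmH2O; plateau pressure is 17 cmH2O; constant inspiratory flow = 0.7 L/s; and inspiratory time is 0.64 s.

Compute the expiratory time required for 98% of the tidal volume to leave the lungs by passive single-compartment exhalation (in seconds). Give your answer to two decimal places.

2.50

Vt = flow × Ti = 0.7 L/s × 0.64 s × 1000 mL/L = 448.0 mL.
R = (PIP − Pplat)/V̇ = (26 − 17) / 0.7 = 9.0/0.7 = 12.857 cmH2O·s/L.
C = Vt/(Pplat − PEEP) = 448.0 / (17 − 8) = 448.0/9.0 = 49.778 mL/cmH2O.
τ = R × C = 12.857 × 0.04978 L/cmH2O = 0.64 s.
t = −τ·ln(1 − 0.98) = −0.64·ln(0.02) = 2.504 s.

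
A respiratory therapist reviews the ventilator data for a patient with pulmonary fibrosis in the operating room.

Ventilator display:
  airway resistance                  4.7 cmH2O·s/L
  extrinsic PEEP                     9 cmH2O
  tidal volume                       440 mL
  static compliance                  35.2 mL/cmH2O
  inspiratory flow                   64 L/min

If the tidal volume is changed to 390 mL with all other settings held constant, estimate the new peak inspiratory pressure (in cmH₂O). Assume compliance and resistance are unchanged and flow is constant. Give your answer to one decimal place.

25.1

Flow: 64 L/min ÷ 60 = 1.0667 L/s.
PIP = Vt/C + R·V̇ + PEEP (constant-flow equation of motion).
Only the elastic term changes: ΔPIP = ΔVt / C = (390 − 440) / 35.2 = -1.42 cmH2O.
Original PIP = 440/35.2 + 4.7×1.0667 + 9 = 26.513 cmH2O; new PIP = 26.513 + (-1.42) = 25.093 cmH2O.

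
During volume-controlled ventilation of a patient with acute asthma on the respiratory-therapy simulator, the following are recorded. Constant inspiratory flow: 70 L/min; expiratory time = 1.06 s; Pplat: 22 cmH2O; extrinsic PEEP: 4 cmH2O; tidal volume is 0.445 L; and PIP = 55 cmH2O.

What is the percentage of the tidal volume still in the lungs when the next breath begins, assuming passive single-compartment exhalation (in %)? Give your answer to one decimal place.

Flow: 70 L/min ÷ 60 = 1.1667 L/s.
R = (PIP − Pplat)/V̇ = (55 − 22) / 1.1667 = 33.0/1.1667 = 28.285 cmH2O·s/L.
C = Vt/(Pplat − PEEP) = 445.0 / (22 − 4) = 445.0/18.0 = 24.722 mL/cmH2O.
τ = R × C = 28.285 × 0.02472 L/cmH2O = 0.6992 s.
Fraction remaining at end-expiration = e^(−Te/τ) = e^(−1.06/0.6992) = 0.2196 → 21.96%.

22.0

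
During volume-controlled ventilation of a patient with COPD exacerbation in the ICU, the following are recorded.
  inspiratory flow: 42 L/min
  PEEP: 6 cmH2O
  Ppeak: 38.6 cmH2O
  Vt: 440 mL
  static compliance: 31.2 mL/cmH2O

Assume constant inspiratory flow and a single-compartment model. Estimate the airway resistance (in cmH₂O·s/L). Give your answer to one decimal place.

26.4

Flow: 42 L/min ÷ 60 = 0.7 L/s.
Equation of motion (constant flow): PIP = Vt/C + R·V̇ + PEEP.
R·V̇ = PIP − Vt/C − PEEP = 38.6 − 440/31.2 − 6 = 38.6 − 14.103 − 6 = 18.497 cmH2O.
R = 18.497 / 0.7 = 26.424 cmH2O·s/L.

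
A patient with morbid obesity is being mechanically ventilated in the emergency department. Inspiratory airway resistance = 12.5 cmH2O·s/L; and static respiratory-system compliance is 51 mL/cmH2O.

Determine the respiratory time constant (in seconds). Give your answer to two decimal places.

0.64

τ = R × C = 12.5 × 51 mL/cmH2O = 12.5 × 0.051 L/cmH2O = 0.6375 s.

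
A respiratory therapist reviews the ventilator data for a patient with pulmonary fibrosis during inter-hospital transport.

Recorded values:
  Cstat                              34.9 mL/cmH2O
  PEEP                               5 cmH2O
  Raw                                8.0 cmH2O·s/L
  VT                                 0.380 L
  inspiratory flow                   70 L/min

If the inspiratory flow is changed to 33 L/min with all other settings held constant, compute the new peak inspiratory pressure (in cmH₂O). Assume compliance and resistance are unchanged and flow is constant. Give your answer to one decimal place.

20.3

Flow: 70 L/min ÷ 60 = 1.1667 L/s.
New flow: 33 L/min ÷ 60 = 0.55 L/s.
PIP = Vt/C + R·V̇ + PEEP (constant-flow equation of motion).
Only the resistive term changes: ΔPIP = R × ΔV̇ = 8.0 × (0.55 − 1.1667) = 8.0 × -0.6167 = -4.934 cmH2O.
Original PIP = 380/34.9 + 8.0×1.1667 + 5 = 25.222 cmH2O; new PIP = 25.222 + (-4.934) = 20.288 cmH2O.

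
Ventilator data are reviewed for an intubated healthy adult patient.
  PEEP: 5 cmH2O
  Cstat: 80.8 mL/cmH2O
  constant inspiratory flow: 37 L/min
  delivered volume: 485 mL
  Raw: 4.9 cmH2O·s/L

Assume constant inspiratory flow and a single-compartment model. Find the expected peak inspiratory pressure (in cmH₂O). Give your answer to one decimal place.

Flow: 37 L/min ÷ 60 = 0.6167 L/s.
Equation of motion (constant flow): PIP = Vt/C + R·V̇ + PEEP.
PIP = 485/80.8 + 4.9×0.6167 + 5 = 6.002 + 3.022 + 5 = 14.024 cmH2O.

14.0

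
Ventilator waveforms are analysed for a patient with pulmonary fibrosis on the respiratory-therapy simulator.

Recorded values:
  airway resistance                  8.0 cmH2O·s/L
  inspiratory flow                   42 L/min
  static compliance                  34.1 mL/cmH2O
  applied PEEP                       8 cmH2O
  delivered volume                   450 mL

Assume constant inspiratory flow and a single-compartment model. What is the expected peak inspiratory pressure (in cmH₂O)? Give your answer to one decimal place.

26.8

Flow: 42 L/min ÷ 60 = 0.7 L/s.
Equation of motion (constant flow): PIP = Vt/C + R·V̇ + PEEP.
PIP = 450/34.1 + 8.0×0.7 + 8 = 13.196 + 5.6 + 8 = 26.796 cmH2O.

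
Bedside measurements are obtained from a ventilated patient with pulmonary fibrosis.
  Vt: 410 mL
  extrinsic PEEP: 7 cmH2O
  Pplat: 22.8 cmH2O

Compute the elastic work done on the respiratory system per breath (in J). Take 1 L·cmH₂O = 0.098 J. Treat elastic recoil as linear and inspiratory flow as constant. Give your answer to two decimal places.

0.32

Elastic work ≈ ½ × (Pplat − PEEP) × Vt = 0.5 × (22.8 − 7) × 0.410 L = 0.5 × 15.8 × 0.410 = 3.239 L·cmH2O.
× 0.098 J/(L·cmH2O) → 0.3174 J.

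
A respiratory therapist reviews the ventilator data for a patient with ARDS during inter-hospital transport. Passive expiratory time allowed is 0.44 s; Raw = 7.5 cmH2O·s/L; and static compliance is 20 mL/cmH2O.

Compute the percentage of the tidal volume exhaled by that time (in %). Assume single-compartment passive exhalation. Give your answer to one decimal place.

94.7

τ = R × C = 7.5 × 20 mL/cmH2O = 7.5 × 0.020 L/cmH2O = 0.15 s.
Passive exhalation: V(t)/V₀ = e^(−t/τ) = e^(−0.44/0.15) = 0.05322.
Fraction exhaled = 1 − 0.05322 = 0.9468 → 94.68%.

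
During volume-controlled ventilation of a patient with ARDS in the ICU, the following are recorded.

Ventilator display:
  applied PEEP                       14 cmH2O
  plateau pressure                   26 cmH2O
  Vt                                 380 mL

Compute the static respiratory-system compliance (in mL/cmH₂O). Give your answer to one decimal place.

Cstat = Vt / (Pplat − PEEP) = 380 / (26 − 14) = 380 / 12.0 = 31.667 mL/cmH2O.

31.7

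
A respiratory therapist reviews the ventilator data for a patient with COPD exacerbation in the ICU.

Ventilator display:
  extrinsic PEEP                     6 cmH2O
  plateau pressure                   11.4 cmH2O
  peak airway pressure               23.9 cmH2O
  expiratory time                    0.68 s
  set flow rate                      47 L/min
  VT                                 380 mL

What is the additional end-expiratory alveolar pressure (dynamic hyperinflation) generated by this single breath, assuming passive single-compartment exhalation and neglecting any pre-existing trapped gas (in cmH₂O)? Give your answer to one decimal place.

Flow: 47 L/min ÷ 60 = 0.7833 L/s.
R = (PIP − Pplat)/V̇ = (23.9 − 11.4) / 0.7833 = 12.5/0.7833 = 15.958 cmH2O·s/L.
C = Vt/(Pplat − PEEP) = 380.0 / (11.4 − 6) = 380.0/5.4 = 70.37 mL/cmH2O.
τ = R × C = 15.958 × 0.07037 L/cmH2O = 1.123 s.
Fraction remaining = e^(−Te/τ) = e^(−0.68/1.123) = 0.5458; trapped volume = 380.0 × 0.5458 = 207.4 mL.
Additional alveolar pressure from trapping ≈ V_trapped / C = 207.4 / 70.37 = 2.947 cmH2O.

2.9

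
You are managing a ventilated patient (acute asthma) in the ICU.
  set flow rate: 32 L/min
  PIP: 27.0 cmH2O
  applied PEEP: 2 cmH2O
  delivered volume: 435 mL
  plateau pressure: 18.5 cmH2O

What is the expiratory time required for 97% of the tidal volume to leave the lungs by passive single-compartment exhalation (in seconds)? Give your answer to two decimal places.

1.47

Flow: 32 L/min ÷ 60 = 0.5333 L/s.
R = (PIP − Pplat)/V̇ = (27.0 − 18.5) / 0.5333 = 8.5/0.5333 = 15.938 cmH2O·s/L.
C = Vt/(Pplat − PEEP) = 435.0 / (18.5 − 2) = 435.0/16.5 = 26.364 mL/cmH2O.
τ = R × C = 15.938 × 0.02636 L/cmH2O = 0.4201 s.
t = −τ·ln(1 − 0.97) = −0.4201·ln(0.03) = 1.473 s.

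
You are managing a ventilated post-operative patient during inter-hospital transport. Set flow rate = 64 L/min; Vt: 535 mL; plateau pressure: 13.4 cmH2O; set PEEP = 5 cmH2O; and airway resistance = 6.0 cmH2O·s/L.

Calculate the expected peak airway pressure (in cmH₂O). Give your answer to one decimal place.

19.8

Flow: 64 L/min ÷ 60 = 1.0667 L/s.
PIP = Pplat + Raw × flow = 13.4 + 6.0 × 1.0667 = 13.4 + 6.4 = 19.8 cmH2O.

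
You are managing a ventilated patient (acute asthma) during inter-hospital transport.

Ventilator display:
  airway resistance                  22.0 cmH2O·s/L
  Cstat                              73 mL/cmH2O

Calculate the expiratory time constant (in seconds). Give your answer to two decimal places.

τ = R × C = 22.0 × 73 mL/cmH2O = 22.0 × 0.073 L/cmH2O = 1.606 s.

1.61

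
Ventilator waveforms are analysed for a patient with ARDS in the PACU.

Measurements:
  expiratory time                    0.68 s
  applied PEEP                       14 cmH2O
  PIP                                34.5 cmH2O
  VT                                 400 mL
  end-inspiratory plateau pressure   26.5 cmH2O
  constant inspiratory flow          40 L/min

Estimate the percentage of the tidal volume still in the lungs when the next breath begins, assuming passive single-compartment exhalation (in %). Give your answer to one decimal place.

17.0

Flow: 40 L/min ÷ 60 = 0.6667 L/s.
R = (PIP − Pplat)/V̇ = (34.5 − 26.5) / 0.6667 = 8.0/0.6667 = 11.999 cmH2O·s/L.
C = Vt/(Pplat − PEEP) = 400.0 / (26.5 − 14) = 400.0/12.5 = 32.0 mL/cmH2O.
τ = R × C = 11.999 × 0.032 L/cmH2O = 0.384 s.
Fraction remaining at end-expiration = e^(−Te/τ) = e^(−0.68/0.384) = 0.1702 → 17.02%.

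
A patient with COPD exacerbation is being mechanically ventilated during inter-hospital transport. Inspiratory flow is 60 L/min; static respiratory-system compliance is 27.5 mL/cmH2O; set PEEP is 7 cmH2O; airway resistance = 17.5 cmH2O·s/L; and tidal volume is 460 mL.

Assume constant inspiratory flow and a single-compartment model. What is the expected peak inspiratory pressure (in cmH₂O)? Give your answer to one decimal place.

Flow: 60 L/min ÷ 60 = 1 L/s.
Equation of motion (constant flow): PIP = Vt/C + R·V̇ + PEEP.
PIP = 460/27.5 + 17.5×1 + 7 = 16.727 + 17.5 + 7 = 41.227 cmH2O.

41.2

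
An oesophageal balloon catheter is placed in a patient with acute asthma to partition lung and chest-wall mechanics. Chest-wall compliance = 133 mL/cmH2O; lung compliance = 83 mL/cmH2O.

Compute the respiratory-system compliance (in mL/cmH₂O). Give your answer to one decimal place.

Lung and chest wall are elastances in series: 1/Crs = 1/CL + 1/Ccw.
1/Crs = 1/83 + 1/133 = 0.01957.
Crs = 51.099 mL/cmH2O.

51.1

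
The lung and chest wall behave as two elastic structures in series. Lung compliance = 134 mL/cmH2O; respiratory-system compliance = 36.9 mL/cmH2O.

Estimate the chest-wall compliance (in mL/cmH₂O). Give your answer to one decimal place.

1/Ccw = 1/Crs − 1/CL.
1/Ccw = 1/36.9 − 1/134 = 0.01964.
Ccw = 50.916 mL/cmH2O.

50.9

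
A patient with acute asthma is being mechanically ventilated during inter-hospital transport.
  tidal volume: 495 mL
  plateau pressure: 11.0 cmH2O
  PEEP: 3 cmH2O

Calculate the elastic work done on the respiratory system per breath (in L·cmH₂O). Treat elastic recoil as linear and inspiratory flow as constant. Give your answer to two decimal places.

1.98

Elastic work ≈ ½ × (Pplat − PEEP) × Vt = 0.5 × (11.0 − 3) × 0.495 L = 0.5 × 8.0 × 0.495 = 1.98 L·cmH2O.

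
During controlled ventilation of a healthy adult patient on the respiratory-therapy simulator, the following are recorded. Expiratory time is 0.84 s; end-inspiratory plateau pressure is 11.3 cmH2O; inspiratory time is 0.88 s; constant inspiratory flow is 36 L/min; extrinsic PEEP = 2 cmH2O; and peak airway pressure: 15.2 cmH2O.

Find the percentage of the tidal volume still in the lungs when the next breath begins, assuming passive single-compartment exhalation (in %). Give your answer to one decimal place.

10.3

Flow: 36 L/min ÷ 60 = 0.6 L/s.
Vt = flow × Ti = 0.6 L/s × 0.88 s × 1000 mL/L = 528.0 mL.
R = (PIP − Pplat)/V̇ = (15.2 − 11.3) / 0.6 = 3.9/0.6 = 6.5 cmH2O·s/L.
C = Vt/(Pplat − PEEP) = 528.0 / (11.3 − 2) = 528.0/9.3 = 56.774 mL/cmH2O.
τ = R × C = 6.5 × 0.05677 L/cmH2O = 0.369 s.
Fraction remaining at end-expiration = e^(−Te/τ) = e^(−0.84/0.369) = 0.1027 → 10.27%.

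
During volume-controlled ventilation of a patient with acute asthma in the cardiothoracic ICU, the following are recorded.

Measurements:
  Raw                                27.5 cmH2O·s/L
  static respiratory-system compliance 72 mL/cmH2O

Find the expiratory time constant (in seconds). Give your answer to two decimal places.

1.98

τ = R × C = 27.5 × 72 mL/cmH2O = 27.5 × 0.072 L/cmH2O = 1.98 s.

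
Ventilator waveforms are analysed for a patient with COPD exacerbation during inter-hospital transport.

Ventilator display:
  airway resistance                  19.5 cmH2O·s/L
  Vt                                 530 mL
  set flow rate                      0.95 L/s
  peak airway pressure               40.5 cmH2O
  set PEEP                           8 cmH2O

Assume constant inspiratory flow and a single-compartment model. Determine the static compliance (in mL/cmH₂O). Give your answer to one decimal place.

37.9

Equation of motion (constant flow): PIP = Vt/C + R·V̇ + PEEP.
Vt/C = PIP − R·V̇ − PEEP = 40.5 − 19.5×0.95 − 8 = 40.5 − 18.525 − 8 = 13.975 cmH2O.
C = Vt / 13.975 = 530 / 13.975 = 37.925 mL/cmH2O.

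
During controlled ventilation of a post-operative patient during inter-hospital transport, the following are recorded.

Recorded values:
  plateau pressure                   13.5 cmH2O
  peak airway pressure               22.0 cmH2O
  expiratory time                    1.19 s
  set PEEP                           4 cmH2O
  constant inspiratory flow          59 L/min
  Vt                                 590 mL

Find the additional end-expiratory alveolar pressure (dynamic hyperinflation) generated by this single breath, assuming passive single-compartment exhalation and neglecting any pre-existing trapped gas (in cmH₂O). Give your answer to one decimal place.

Flow: 59 L/min ÷ 60 = 0.9833 L/s.
R = (PIP − Pplat)/V̇ = (22.0 − 13.5) / 0.9833 = 8.5/0.9833 = 8.644 cmH2O·s/L.
C = Vt/(Pplat − PEEP) = 590.0 / (13.5 − 4) = 590.0/9.5 = 62.105 mL/cmH2O.
τ = R × C = 8.644 × 0.06211 L/cmH2O = 0.5369 s.
Fraction remaining = e^(−Te/τ) = e^(−1.19/0.5369) = 0.109; trapped volume = 590.0 × 0.109 = 64.31 mL.
Additional alveolar pressure from trapping ≈ V_trapped / C = 64.31 / 62.105 = 1.036 cmH2O.

1.0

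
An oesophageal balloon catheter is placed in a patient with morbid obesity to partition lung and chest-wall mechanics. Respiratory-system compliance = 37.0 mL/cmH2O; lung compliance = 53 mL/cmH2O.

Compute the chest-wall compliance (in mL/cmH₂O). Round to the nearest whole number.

123

1/Ccw = 1/Crs − 1/CL.
1/Ccw = 1/37.0 − 1/53 = 0.008159.
Ccw = 122.56 mL/cmH2O.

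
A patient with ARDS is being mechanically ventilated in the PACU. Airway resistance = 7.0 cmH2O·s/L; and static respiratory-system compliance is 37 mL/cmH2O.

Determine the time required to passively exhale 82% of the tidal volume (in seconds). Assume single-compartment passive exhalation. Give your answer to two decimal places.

0.44

τ = R × C = 7.0 × 37 mL/cmH2O = 7.0 × 0.037 L/cmH2O = 0.259 s.
Exhaled fraction f = 1 − e^(−t/τ) → t = −τ·ln(1 − f) = −0.259·ln(0.18) = 0.4441 s.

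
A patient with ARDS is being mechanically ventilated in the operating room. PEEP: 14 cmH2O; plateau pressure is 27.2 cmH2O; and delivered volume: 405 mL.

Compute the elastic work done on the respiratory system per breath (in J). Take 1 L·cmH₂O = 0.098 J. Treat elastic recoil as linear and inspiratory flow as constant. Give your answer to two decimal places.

0.26

Elastic work ≈ ½ × (Pplat − PEEP) × Vt = 0.5 × (27.2 − 14) × 0.405 L = 0.5 × 13.2 × 0.405 = 2.673 L·cmH2O.
× 0.098 J/(L·cmH2O) → 0.262 J.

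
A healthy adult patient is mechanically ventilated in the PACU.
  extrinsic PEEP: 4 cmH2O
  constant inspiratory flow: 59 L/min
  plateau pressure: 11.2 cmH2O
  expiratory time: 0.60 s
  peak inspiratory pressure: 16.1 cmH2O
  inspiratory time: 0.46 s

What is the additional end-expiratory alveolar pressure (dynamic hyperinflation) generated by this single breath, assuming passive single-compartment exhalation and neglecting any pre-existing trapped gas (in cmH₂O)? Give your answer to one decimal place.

Flow: 59 L/min ÷ 60 = 0.9833 L/s.
Vt = flow × Ti = 0.9833 L/s × 0.46 s × 1000 mL/L = 452.32 mL.
R = (PIP − Pplat)/V̇ = (16.1 − 11.2) / 0.9833 = 4.9/0.9833 = 4.983 cmH2O·s/L.
C = Vt/(Pplat − PEEP) = 452.32 / (11.2 − 4) = 452.32/7.2 = 62.822 mL/cmH2O.
τ = R × C = 4.983 × 0.06282 L/cmH2O = 0.313 s.
Fraction remaining = e^(−Te/τ) = e^(−0.60/0.313) = 0.1471; trapped volume = 452.32 × 0.1471 = 66.536 mL.
Additional alveolar pressure from trapping ≈ V_trapped / C = 66.536 / 62.822 = 1.059 cmH2O.

1.1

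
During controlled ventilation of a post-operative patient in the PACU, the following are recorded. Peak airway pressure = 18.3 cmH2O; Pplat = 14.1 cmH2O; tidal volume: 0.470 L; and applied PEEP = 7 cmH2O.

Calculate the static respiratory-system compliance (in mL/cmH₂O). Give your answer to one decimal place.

Cstat = Vt / (Pplat − PEEP) = 470 / (14.1 − 7) = 470 / 7.1 = 66.197 mL/cmH2O.

66.2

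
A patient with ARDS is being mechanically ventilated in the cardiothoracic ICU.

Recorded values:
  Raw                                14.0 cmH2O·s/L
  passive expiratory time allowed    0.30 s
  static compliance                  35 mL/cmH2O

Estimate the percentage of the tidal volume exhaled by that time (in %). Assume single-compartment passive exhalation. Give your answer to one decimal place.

τ = R × C = 14.0 × 35 mL/cmH2O = 14.0 × 0.035 L/cmH2O = 0.49 s.
Passive exhalation: V(t)/V₀ = e^(−t/τ) = e^(−0.30/0.49) = 0.5421.
Fraction exhaled = 1 − 0.5421 = 0.4579 → 45.79%.

45.8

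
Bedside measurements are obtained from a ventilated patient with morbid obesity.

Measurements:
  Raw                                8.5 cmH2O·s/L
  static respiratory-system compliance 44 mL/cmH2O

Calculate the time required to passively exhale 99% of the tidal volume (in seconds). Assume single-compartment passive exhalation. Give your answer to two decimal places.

1.72

τ = R × C = 8.5 × 44 mL/cmH2O = 8.5 × 0.044 L/cmH2O = 0.374 s.
Exhaled fraction f = 1 − e^(−t/τ) → t = −τ·ln(1 − f) = −0.374·ln(0.01) = 1.722 s.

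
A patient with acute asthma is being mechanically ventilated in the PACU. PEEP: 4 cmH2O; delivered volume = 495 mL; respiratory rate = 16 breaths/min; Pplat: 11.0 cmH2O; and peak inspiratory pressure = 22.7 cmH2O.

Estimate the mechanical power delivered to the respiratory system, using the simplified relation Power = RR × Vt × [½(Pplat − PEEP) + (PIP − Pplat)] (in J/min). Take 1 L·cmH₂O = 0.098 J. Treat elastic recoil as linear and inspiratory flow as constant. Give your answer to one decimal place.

Per-breath work = Vt × [½(Pplat−PEEP) + (PIP−Pplat)] = 0.495 × [0.5×7.0 + 11.7] = 0.495 × 15.2 = 7.524 L·cmH2O.
Power = 16 × 7.524 = 120.38 L·cmH2O/min.
× 0.098 J/(L·cmH2O) → 11.797 J/min.

11.8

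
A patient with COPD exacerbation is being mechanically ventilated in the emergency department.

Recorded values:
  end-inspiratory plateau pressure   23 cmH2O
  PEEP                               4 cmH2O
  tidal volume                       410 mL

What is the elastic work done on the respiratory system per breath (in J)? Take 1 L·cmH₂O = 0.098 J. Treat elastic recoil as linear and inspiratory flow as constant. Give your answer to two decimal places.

Elastic work ≈ ½ × (Pplat − PEEP) × Vt = 0.5 × (23 − 4) × 0.410 L = 0.5 × 19.0 × 0.410 = 3.895 L·cmH2O.
× 0.098 J/(L·cmH2O) → 0.3817 J.

0.38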